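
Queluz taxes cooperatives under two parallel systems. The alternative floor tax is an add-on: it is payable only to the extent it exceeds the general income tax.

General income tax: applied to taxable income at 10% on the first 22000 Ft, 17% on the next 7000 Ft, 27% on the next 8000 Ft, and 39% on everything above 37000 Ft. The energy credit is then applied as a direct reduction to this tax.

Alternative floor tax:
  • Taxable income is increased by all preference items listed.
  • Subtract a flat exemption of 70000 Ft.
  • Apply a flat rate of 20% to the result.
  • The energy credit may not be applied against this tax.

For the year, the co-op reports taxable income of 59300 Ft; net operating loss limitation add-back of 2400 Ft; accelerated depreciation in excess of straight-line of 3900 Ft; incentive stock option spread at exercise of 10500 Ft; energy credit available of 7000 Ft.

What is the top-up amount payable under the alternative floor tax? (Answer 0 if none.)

Alternative floor tax:
  Adjusted income: 59300 Ft + 2400 Ft + 3900 Ft + 10500 Ft = 76100 Ft
  Less exemption 70000 Ft → base 6100 Ft
  6100 Ft × 20% = 1220 Ft

General income tax:
  22000 Ft × 10% = 2200 Ft
  7000 Ft × 17% = 1190 Ft
  8000 Ft × 27% = 2160 Ft
  22300 Ft × 39% = 8697 Ft
  → 14247 Ft
  Less energy credit 7000 Ft → 7247 Ft

1220 Ft ≤ 7247 Ft, so no add-on is due.

0 Ft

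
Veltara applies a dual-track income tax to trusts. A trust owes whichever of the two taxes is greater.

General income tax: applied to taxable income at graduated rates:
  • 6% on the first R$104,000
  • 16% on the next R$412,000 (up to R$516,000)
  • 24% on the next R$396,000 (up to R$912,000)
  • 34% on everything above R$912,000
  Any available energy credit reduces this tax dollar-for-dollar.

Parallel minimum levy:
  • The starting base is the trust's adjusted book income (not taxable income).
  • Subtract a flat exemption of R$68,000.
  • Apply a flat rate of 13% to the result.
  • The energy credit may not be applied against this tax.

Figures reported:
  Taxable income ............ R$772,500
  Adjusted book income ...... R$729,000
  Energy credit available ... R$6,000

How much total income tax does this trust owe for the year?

General income tax:
  R$104,000 × 6% = R$6,240
  R$412,000 × 16% = R$65,920
  R$256,500 × 24% = R$61,560
  → R$133,720
  Less energy credit R$6,000 → R$127,720

Parallel minimum levy:
  Base (adjusted book income): R$729,000
  Less exemption R$68,000 → base R$661,000
  R$661,000 × 13% = R$85,930

R$127,720 > R$85,930, so the general income tax governs.

R$127,720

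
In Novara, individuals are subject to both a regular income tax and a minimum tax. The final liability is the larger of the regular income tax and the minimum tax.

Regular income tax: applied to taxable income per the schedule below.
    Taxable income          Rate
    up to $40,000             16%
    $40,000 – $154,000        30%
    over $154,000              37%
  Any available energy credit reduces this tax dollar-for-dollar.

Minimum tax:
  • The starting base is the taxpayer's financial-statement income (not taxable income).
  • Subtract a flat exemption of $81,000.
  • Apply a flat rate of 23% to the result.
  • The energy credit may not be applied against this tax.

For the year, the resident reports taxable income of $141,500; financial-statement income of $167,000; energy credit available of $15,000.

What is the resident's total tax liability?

Regular income tax:
  $40,000 × 16% = $6,400
  $101,500 × 30% = $30,450
  → $36,850
  Less energy credit $15,000 → $21,850

Minimum tax:
  Base (financial-statement income): $167,000
  Less exemption $81,000 → base $86,000
  $86,000 × 23% = $19,780

$21,850 > $19,780, so the regular income tax governs.

$21,850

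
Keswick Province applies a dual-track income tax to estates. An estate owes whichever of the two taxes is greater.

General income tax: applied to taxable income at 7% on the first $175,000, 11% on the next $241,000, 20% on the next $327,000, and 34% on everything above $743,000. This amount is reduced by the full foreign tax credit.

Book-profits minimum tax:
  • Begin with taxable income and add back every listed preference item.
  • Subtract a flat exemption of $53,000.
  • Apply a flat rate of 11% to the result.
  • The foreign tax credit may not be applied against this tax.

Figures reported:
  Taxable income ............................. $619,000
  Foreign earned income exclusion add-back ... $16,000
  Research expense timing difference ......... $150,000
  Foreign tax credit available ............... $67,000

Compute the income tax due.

$80,520

General income tax:
  $175,000 × 7% = $12,250
  $241,000 × 11% = $26,510
  $203,000 × 20% = $40,600
  → $79,360
  Less foreign tax credit $67,000 → $12,360

Book-profits minimum tax:
  Adjusted income: $619,000 + $16,000 + $150,000 = $785,000
  Less exemption $53,000 → base $732,000
  $732,000 × 11% = $80,520

$80,520 > $12,360, so the book-profits minimum tax is the binding amount.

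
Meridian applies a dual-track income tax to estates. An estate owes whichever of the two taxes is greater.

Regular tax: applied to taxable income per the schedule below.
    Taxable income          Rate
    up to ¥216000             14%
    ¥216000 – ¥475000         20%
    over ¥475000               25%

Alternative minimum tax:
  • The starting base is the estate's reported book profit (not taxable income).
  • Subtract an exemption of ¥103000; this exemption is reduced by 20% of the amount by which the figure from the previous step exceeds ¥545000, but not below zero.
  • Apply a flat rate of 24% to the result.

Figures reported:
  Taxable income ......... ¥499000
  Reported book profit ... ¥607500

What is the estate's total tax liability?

¥124080

Regular tax:
  ¥216000 × 14% = ¥30240
  ¥259000 × 20% = ¥51800
  ¥24000 × 25% = ¥6000
  → ¥88040

Alternative minimum tax:
  Base (reported book profit): ¥607500
  Exemption: ¥103000 − 20% × (¥607500 − ¥545000) = ¥103000 − ¥12500 = ¥90500
  Base: ¥607500 − ¥90500 = ¥517000
  ¥517000 × 24% = ¥124080

¥124080 > ¥88040, so the alternative minimum tax is the binding amount.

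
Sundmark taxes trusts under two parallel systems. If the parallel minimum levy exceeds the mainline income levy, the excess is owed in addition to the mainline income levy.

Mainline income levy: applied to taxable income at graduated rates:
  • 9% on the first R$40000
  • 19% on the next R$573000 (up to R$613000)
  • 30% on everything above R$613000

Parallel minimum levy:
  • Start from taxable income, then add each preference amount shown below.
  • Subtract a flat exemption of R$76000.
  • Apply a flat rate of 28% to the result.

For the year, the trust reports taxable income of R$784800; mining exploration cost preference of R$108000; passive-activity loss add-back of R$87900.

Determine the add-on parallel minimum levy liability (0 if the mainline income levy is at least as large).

R$89306

Mainline income levy:
  R$40000 × 9% = R$3600
  R$573000 × 19% = R$108870
  R$171800 × 30% = R$51540
  → R$164010

Parallel minimum levy:
  Adjusted income: R$784800 + R$108000 + R$87900 = R$980700
  Less exemption R$76000 → base R$904700
  R$904700 × 28% = R$253316

Excess of parallel minimum levy over mainline income levy: R$253316 − R$164010 = R$89306.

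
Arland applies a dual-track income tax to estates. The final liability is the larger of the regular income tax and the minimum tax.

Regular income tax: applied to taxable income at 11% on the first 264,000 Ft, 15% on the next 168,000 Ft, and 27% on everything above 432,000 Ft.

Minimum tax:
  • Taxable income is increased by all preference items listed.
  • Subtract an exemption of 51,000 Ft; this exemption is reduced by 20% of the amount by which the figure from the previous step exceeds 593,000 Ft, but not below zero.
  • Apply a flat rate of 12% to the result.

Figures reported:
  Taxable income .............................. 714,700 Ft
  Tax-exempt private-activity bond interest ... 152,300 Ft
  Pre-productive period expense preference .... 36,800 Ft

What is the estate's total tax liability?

130,569 Ft

Regular income tax:
  264,000 Ft × 11% = 29,040 Ft
  168,000 Ft × 15% = 25,200 Ft
  282,700 Ft × 27% = 76,329 Ft
  → 130,569 Ft

Minimum tax:
  Adjusted income: 714,700 Ft + 152,300 Ft + 36,800 Ft = 903,800 Ft
  Exemption: 20% × (903,800 Ft − 593,000 Ft) = 62,160 Ft ≥ 51,000 Ft, so the exemption is fully phased out
  Base: 903,800 Ft − 0 Ft = 903,800 Ft
  903,800 Ft × 12% = 108,456 Ft

130,569 Ft > 108,456 Ft, so the regular income tax governs.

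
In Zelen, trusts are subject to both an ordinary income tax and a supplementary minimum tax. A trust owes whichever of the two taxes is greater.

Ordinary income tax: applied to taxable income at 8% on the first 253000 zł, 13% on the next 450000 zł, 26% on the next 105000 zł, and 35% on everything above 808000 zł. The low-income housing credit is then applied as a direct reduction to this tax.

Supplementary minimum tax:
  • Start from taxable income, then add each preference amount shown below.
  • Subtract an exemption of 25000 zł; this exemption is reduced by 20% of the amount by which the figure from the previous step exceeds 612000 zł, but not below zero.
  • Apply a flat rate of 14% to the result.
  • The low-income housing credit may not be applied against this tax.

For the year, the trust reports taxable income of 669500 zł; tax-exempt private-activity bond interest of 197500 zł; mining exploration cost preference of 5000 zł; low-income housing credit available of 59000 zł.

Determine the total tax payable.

Ordinary income tax:
  253000 zł × 8% = 20240 zł
  416500 zł × 13% = 54145 zł
  → 74385 zł
  Less low-income housing credit 59000 zł → 15385 zł

Supplementary minimum tax:
  Adjusted income: 669500 zł + 197500 zł + 5000 zł = 872000 zł
  Exemption: 20% × (872000 zł − 612000 zł) = 52000 zł ≥ 25000 zł, so the exemption is fully phased out
  Base: 872000 zł − 0 zł = 872000 zł
  872000 zł × 14% = 122080 zł

122080 zł > 15385 zł, so the supplementary minimum tax is the binding amount.

122080 zł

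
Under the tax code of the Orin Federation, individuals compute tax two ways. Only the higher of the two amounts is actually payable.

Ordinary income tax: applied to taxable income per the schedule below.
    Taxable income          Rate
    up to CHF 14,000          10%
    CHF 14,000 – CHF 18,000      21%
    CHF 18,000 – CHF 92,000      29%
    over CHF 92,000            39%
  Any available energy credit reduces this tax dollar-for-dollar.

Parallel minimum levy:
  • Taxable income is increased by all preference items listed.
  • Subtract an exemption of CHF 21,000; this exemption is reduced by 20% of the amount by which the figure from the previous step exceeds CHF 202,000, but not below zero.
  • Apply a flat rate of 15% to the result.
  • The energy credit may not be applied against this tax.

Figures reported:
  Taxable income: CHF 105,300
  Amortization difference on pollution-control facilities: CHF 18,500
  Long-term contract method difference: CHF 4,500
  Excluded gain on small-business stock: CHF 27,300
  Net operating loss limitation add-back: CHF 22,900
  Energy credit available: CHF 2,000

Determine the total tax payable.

Ordinary income tax:
  CHF 14,000 × 10% = CHF 1,400
  CHF 4,000 × 21% = CHF 840
  CHF 74,000 × 29% = CHF 21,460
  CHF 13,300 × 39% = CHF 5,187
  → CHF 28,887
  Less energy credit CHF 2,000 → CHF 26,887

Parallel minimum levy:
  Adjusted income: CHF 105,300 + CHF 18,500 + CHF 4,500 + CHF 27,300 + CHF 22,900 = CHF 178,500
  Exemption: CHF 178,500 ≤ CHF 202,000, so full CHF 21,000 applies
  Base: CHF 178,500 − CHF 21,000 = CHF 157,500
  CHF 157,500 × 15% = CHF 23,625

CHF 26,887 > CHF 23,625, so the ordinary income tax governs.

CHF 26,887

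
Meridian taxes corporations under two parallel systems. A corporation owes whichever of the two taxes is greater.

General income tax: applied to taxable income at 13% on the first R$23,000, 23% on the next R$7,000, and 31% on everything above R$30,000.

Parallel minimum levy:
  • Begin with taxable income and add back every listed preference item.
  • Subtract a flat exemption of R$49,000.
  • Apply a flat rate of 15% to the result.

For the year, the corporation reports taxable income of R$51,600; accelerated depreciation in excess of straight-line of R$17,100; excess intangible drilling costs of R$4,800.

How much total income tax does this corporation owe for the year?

R$11,296

General income tax:
  R$23,000 × 13% = R$2,990
  R$7,000 × 23% = R$1,610
  R$21,600 × 31% = R$6,696
  → R$11,296

Parallel minimum levy:
  Adjusted income: R$51,600 + R$17,100 + R$4,800 = R$73,500
  Less exemption R$49,000 → base R$24,500
  R$24,500 × 15% = R$3,675

R$11,296 > R$3,675, so the general income tax governs.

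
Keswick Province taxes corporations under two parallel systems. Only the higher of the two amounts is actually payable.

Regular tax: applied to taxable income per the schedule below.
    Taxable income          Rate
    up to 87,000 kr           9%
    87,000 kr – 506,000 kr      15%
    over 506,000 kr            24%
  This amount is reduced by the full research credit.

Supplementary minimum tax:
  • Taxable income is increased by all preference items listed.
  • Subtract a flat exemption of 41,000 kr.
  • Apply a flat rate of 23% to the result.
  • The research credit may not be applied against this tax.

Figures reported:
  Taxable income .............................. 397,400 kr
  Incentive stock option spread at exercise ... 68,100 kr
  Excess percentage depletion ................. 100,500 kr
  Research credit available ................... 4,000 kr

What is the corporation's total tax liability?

120,750 kr

Regular tax:
  87,000 kr × 9% = 7,830 kr
  310,400 kr × 15% = 46,560 kr
  → 54,390 kr
  Less research credit 4,000 kr → 50,390 kr

Supplementary minimum tax:
  Adjusted income: 397,400 kr + 68,100 kr + 100,500 kr = 566,000 kr
  Less exemption 41,000 kr → base 525,000 kr
  525,000 kr × 23% = 120,750 kr

120,750 kr > 50,390 kr, so the supplementary minimum tax is the binding amount.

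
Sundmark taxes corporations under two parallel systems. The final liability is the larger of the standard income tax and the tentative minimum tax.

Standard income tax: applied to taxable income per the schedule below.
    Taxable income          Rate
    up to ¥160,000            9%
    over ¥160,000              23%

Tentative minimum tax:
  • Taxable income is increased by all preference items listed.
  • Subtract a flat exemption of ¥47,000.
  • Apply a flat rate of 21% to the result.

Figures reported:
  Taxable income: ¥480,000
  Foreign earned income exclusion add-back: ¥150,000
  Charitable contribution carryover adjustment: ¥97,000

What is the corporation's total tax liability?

¥142,800

Tentative minimum tax:
  Adjusted income: ¥480,000 + ¥150,000 + ¥97,000 = ¥727,000
  Less exemption ¥47,000 → base ¥680,000
  ¥680,000 × 21% = ¥142,800

Standard income tax:
  ¥160,000 × 9% = ¥14,400
  ¥320,000 × 23% = ¥73,600
  → ¥88,000

¥142,800 > ¥88,000, so the tentative minimum tax is the binding amount.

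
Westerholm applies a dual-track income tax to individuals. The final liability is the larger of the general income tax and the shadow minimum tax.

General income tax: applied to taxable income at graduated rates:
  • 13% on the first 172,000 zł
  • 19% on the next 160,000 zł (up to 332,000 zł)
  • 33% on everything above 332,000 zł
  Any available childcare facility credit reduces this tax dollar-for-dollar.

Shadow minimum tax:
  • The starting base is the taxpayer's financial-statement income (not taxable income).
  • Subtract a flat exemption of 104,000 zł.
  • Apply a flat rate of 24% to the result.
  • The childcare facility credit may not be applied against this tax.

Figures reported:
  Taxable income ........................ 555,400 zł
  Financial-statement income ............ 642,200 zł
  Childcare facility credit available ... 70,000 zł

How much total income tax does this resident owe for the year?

129,168 zł

General income tax:
  172,000 zł × 13% = 22,360 zł
  160,000 zł × 19% = 30,400 zł
  223,400 zł × 33% = 73,722 zł
  → 126,482 zł
  Less childcare facility credit 70,000 zł → 56,482 zł

Shadow minimum tax:
  Base (financial-statement income): 642,200 zł
  Less exemption 104,000 zł → base 538,200 zł
  538,200 zł × 24% = 129,168 zł

129,168 zł > 56,482 zł, so the shadow minimum tax is the binding amount.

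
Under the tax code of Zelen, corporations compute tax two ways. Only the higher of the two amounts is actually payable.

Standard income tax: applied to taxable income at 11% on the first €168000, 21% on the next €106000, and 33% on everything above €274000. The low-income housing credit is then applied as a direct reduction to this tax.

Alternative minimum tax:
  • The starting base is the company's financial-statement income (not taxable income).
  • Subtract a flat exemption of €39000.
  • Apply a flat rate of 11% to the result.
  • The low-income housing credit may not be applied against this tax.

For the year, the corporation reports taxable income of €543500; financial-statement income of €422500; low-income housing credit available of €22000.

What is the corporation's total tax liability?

Alternative minimum tax:
  Base (financial-statement income): €422500
  Less exemption €39000 → base €383500
  €383500 × 11% = €42185

Standard income tax:
  €168000 × 11% = €18480
  €106000 × 21% = €22260
  €269500 × 33% = €88935
  → €129675
  Less low-income housing credit €22000 → €107675

€107675 > €42185, so the standard income tax governs.

€107675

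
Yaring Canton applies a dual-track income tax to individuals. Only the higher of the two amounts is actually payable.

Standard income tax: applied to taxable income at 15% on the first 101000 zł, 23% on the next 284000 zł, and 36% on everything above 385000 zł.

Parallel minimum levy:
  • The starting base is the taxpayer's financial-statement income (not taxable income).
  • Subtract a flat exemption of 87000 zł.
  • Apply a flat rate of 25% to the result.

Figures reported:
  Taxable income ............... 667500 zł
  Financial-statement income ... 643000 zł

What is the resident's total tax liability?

Standard income tax:
  101000 zł × 15% = 15150 zł
  284000 zł × 23% = 65320 zł
  282500 zł × 36% = 101700 zł
  → 182170 zł

Parallel minimum levy:
  Base (financial-statement income): 643000 zł
  Less exemption 87000 zł → base 556000 zł
  556000 zł × 25% = 139000 zł

182170 zł > 139000 zł, so the standard income tax governs.

182170 zł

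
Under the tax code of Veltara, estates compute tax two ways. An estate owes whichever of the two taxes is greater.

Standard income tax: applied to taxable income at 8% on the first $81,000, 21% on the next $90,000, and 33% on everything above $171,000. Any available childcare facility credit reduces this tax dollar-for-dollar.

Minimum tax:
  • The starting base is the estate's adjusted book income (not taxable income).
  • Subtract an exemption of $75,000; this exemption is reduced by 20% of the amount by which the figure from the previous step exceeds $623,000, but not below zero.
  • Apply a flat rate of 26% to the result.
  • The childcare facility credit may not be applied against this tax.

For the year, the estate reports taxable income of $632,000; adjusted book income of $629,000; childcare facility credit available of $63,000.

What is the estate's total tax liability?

$144,352

Minimum tax:
  Base (adjusted book income): $629,000
  Exemption: $75,000 − 20% × ($629,000 − $623,000) = $75,000 − $1,200 = $73,800
  Base: $629,000 − $73,800 = $555,200
  $555,200 × 26% = $144,352

Standard income tax:
  $81,000 × 8% = $6,480
  $90,000 × 21% = $18,900
  $461,000 × 33% = $152,130
  → $177,510
  Less childcare facility credit $63,000 → $114,510

$144,352 > $114,510, so the minimum tax is the binding amount.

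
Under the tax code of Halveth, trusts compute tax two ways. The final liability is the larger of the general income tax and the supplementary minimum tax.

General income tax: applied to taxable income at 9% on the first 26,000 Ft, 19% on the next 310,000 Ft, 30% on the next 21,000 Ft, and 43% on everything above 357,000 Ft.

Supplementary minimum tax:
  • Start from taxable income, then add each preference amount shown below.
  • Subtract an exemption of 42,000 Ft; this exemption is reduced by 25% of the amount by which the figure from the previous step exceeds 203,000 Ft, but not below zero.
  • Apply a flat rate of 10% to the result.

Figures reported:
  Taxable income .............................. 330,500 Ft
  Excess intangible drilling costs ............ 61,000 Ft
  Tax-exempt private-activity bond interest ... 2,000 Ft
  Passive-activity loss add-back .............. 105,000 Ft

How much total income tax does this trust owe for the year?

Supplementary minimum tax:
  Adjusted income: 330,500 Ft + 61,000 Ft + 2,000 Ft + 105,000 Ft = 498,500 Ft
  Exemption: 25% × (498,500 Ft − 203,000 Ft) = 73,875 Ft ≥ 42,000 Ft, so the exemption is fully phased out
  Base: 498,500 Ft − 0 Ft = 498,500 Ft
  498,500 Ft × 10% = 49,850 Ft

General income tax:
  26,000 Ft × 9% = 2,340 Ft
  304,500 Ft × 19% = 57,855 Ft
  → 60,195 Ft

60,195 Ft > 49,850 Ft, so the general income tax governs.

60,195 Ft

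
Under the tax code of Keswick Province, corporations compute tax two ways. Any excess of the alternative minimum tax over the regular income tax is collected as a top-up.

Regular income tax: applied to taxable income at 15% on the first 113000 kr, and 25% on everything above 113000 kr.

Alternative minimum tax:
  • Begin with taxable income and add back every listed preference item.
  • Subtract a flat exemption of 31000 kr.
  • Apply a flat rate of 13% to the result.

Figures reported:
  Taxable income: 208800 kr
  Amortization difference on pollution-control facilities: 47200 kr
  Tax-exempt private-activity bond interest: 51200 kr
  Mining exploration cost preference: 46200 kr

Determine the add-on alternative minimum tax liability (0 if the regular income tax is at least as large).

1012 kr

Regular income tax:
  113000 kr × 15% = 16950 kr
  95800 kr × 25% = 23950 kr
  → 40900 kr

Alternative minimum tax:
  Adjusted income: 208800 kr + 47200 kr + 51200 kr + 46200 kr = 353400 kr
  Less exemption 31000 kr → base 322400 kr
  322400 kr × 13% = 41912 kr

Excess of alternative minimum tax over regular income tax: 41912 kr − 40900 kr = 1012 kr.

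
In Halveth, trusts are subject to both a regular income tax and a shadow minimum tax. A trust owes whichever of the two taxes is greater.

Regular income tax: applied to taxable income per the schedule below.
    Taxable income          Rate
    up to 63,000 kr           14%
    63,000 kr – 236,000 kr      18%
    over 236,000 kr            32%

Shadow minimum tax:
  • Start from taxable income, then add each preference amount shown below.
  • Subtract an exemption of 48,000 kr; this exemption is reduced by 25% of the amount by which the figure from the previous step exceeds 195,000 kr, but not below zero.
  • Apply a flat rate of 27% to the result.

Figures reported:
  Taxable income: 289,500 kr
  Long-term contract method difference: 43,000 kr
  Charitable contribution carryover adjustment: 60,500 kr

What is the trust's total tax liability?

Shadow minimum tax:
  Adjusted income: 289,500 kr + 43,000 kr + 60,500 kr = 393,000 kr
  Exemption: 25% × (393,000 kr − 195,000 kr) = 49,500 kr ≥ 48,000 kr, so the exemption is fully phased out
  Base: 393,000 kr − 0 kr = 393,000 kr
  393,000 kr × 27% = 106,110 kr

Regular income tax:
  63,000 kr × 14% = 8,820 kr
  173,000 kr × 18% = 31,140 kr
  53,500 kr × 32% = 17,120 kr
  → 57,080 kr

106,110 kr > 57,080 kr, so the shadow minimum tax is the binding amount.

106,110 kr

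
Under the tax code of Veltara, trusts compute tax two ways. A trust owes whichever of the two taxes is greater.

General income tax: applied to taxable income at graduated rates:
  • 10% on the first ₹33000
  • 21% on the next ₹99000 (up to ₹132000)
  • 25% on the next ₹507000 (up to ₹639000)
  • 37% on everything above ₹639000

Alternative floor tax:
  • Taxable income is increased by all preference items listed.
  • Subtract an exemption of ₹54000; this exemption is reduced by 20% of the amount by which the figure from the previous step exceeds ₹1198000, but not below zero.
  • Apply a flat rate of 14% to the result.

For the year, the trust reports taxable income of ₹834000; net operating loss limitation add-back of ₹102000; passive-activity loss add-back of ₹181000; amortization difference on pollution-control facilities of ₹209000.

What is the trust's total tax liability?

General income tax:
  ₹33000 × 10% = ₹3300
  ₹99000 × 21% = ₹20790
  ₹507000 × 25% = ₹126750
  ₹195000 × 37% = ₹72150
  → ₹222990

Alternative floor tax:
  Adjusted income: ₹834000 + ₹102000 + ₹181000 + ₹209000 = ₹1326000
  Exemption: ₹54000 − 20% × (₹1326000 − ₹1198000) = ₹54000 − ₹25600 = ₹28400
  Base: ₹1326000 − ₹28400 = ₹1297600
  ₹1297600 × 14% = ₹181664

₹222990 > ₹181664, so the general income tax governs.

₹222990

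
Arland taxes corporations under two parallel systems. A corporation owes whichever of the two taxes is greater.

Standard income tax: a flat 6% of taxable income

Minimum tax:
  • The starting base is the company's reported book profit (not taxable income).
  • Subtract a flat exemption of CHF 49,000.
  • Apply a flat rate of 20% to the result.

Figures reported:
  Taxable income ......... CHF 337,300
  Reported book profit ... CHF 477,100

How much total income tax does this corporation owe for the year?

CHF 85,620

Standard income tax:
  CHF 337,300 × 6% = CHF 20,238

Minimum tax:
  Base (reported book profit): CHF 477,100
  Less exemption CHF 49,000 → base CHF 428,100
  CHF 428,100 × 20% = CHF 85,620

CHF 85,620 > CHF 20,238, so the minimum tax is the binding amount.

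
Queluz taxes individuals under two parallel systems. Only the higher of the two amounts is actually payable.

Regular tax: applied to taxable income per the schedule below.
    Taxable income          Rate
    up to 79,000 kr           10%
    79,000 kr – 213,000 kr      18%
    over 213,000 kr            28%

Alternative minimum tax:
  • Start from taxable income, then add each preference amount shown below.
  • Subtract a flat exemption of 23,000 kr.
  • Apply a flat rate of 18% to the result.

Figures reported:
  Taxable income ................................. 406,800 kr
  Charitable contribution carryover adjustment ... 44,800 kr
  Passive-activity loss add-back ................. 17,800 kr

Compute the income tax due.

Alternative minimum tax:
  Adjusted income: 406,800 kr + 44,800 kr + 17,800 kr = 469,400 kr
  Less exemption 23,000 kr → base 446,400 kr
  446,400 kr × 18% = 80,352 kr

Regular tax:
  79,000 kr × 10% = 7,900 kr
  134,000 kr × 18% = 24,120 kr
  193,800 kr × 28% = 54,264 kr
  → 86,284 kr

86,284 kr > 80,352 kr, so the regular tax governs.

86,284 kr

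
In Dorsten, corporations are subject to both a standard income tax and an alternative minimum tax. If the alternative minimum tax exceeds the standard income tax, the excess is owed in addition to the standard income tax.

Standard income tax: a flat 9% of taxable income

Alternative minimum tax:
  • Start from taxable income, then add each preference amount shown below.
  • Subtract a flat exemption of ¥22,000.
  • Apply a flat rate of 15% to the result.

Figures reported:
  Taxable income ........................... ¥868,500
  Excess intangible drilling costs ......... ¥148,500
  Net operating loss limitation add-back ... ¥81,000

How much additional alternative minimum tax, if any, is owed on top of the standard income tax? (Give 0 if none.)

Standard income tax:
  ¥868,500 × 9% = ¥78,165

Alternative minimum tax:
  Adjusted income: ¥868,500 + ¥148,500 + ¥81,000 = ¥1,098,000
  Less exemption ¥22,000 → base ¥1,076,000
  ¥1,076,000 × 15% = ¥161,400

Excess of alternative minimum tax over standard income tax: ¥161,400 − ¥78,165 = ¥83,235.

¥83,235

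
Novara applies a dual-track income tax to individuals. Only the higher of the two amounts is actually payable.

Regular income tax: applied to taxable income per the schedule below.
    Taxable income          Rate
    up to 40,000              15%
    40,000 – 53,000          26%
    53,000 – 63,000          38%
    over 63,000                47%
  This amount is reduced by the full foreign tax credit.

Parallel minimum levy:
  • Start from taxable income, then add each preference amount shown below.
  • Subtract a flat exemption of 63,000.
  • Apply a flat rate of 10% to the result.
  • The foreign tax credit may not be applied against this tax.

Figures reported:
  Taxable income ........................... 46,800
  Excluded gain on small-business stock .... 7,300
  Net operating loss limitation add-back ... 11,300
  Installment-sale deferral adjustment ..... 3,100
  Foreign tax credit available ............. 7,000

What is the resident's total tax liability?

768

Regular income tax:
  40,000 × 15% = 6,000
  6,800 × 26% = 1,768
  → 7,768
  Less foreign tax credit 7,000 → 768

Parallel minimum levy:
  Adjusted income: 46,800 + 7,300 + 11,300 + 3,100 = 68,500
  Less exemption 63,000 → base 5,500
  5,500 × 10% = 550

768 > 550, so the regular income tax governs.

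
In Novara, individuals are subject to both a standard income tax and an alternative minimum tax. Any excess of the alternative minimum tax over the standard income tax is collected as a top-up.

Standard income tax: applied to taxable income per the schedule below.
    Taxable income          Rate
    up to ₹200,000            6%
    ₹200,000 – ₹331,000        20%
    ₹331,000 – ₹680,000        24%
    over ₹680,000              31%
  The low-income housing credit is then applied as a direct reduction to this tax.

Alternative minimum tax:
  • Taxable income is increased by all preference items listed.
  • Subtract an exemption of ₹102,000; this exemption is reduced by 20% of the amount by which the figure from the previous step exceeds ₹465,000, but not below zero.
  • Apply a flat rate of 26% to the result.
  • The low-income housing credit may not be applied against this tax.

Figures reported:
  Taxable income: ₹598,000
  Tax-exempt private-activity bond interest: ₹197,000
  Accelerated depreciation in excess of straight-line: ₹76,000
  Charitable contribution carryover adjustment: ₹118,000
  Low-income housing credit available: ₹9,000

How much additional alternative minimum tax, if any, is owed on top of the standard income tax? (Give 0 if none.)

Alternative minimum tax:
  Adjusted income: ₹598,000 + ₹197,000 + ₹76,000 + ₹118,000 = ₹989,000
  Exemption: 20% × (₹989,000 − ₹465,000) = ₹104,800 ≥ ₹102,000, so the exemption is fully phased out
  Base: ₹989,000 − ₹0 = ₹989,000
  ₹989,000 × 26% = ₹257,140

Standard income tax:
  ₹200,000 × 6% = ₹12,000
  ₹131,000 × 20% = ₹26,200
  ₹267,000 × 24% = ₹64,080
  → ₹102,280
  Less low-income housing credit ₹9,000 → ₹93,280

Excess of alternative minimum tax over standard income tax: ₹257,140 − ₹93,280 = ₹163,860.

₹163,860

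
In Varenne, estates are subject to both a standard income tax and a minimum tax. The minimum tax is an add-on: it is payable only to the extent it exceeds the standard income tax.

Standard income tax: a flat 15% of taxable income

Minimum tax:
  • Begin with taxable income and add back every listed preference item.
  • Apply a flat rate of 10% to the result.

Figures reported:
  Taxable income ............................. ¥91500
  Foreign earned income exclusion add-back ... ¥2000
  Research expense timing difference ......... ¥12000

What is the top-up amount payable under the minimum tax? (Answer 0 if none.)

Standard income tax:
  ¥91500 × 15% = ¥13725

Minimum tax:
  Adjusted income: ¥91500 + ¥2000 + ¥12000 = ¥105500
  ¥105500 × 10% = ¥10550

¥10550 ≤ ¥13725, so no add-on is due.

¥0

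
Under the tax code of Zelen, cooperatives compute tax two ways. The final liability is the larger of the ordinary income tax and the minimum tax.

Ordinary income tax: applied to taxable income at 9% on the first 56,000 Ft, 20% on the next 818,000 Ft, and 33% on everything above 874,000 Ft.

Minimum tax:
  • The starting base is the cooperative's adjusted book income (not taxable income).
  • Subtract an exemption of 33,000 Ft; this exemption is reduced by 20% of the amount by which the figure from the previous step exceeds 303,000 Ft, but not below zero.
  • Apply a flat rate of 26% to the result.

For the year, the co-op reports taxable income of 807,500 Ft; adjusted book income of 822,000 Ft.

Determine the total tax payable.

213,720 Ft

Ordinary income tax:
  56,000 Ft × 9% = 5,040 Ft
  751,500 Ft × 20% = 150,300 Ft
  → 155,340 Ft

Minimum tax:
  Base (adjusted book income): 822,000 Ft
  Exemption: 20% × (822,000 Ft − 303,000 Ft) = 103,800 Ft ≥ 33,000 Ft, so the exemption is fully phased out
  Base: 822,000 Ft − 0 Ft = 822,000 Ft
  822,000 Ft × 26% = 213,720 Ft

213,720 Ft > 155,340 Ft, so the minimum tax is the binding amount.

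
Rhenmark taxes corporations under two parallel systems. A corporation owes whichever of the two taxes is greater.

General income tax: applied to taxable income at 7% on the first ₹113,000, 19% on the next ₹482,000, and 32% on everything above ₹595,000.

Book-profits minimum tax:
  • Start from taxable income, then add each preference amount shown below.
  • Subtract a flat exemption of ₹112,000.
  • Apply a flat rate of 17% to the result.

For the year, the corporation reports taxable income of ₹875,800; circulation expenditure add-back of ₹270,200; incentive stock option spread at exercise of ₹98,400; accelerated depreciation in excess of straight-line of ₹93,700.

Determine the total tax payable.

₹208,437

Book-profits minimum tax:
  Adjusted income: ₹875,800 + ₹270,200 + ₹98,400 + ₹93,700 = ₹1,338,100
  Less exemption ₹112,000 → base ₹1,226,100
  ₹1,226,100 × 17% = ₹208,437

General income tax:
  ₹113,000 × 7% = ₹7,910
  ₹482,000 × 19% = ₹91,580
  ₹280,800 × 32% = ₹89,856
  → ₹189,346

₹208,437 > ₹189,346, so the book-profits minimum tax is the binding amount.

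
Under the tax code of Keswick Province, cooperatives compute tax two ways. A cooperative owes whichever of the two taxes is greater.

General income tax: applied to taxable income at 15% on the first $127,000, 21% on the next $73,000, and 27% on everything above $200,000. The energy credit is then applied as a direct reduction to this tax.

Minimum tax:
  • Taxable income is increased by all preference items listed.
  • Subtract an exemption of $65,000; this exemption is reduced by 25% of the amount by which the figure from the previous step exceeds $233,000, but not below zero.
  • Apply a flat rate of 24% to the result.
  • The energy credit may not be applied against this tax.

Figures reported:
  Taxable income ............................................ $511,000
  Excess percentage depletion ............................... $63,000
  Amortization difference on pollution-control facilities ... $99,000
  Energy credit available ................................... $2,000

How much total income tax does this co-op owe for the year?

Minimum tax:
  Adjusted income: $511,000 + $63,000 + $99,000 = $673,000
  Exemption: 25% × ($673,000 − $233,000) = $110,000 ≥ $65,000, so the exemption is fully phased out
  Base: $673,000 − $0 = $673,000
  $673,000 × 24% = $161,520

General income tax:
  $127,000 × 15% = $19,050
  $73,000 × 21% = $15,330
  $311,000 × 27% = $83,970
  → $118,350
  Less energy credit $2,000 → $116,350

$161,520 > $116,350, so the minimum tax is the binding amount.

$161,520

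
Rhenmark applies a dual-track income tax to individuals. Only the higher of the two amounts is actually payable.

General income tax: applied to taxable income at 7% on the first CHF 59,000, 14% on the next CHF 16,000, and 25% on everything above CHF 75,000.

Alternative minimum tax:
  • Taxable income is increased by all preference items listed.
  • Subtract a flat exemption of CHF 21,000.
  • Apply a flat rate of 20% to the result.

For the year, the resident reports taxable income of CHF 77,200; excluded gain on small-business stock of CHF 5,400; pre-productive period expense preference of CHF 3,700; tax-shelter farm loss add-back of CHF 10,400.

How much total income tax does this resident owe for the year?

General income tax:
  CHF 59,000 × 7% = CHF 4,130
  CHF 16,000 × 14% = CHF 2,240
  CHF 2,200 × 25% = CHF 550
  → CHF 6,920

Alternative minimum tax:
  Adjusted income: CHF 77,200 + CHF 5,400 + CHF 3,700 + CHF 10,400 = CHF 96,700
  Less exemption CHF 21,000 → base CHF 75,700
  CHF 75,700 × 20% = CHF 15,140

CHF 15,140 > CHF 6,920, so the alternative minimum tax is the binding amount.

CHF 15,140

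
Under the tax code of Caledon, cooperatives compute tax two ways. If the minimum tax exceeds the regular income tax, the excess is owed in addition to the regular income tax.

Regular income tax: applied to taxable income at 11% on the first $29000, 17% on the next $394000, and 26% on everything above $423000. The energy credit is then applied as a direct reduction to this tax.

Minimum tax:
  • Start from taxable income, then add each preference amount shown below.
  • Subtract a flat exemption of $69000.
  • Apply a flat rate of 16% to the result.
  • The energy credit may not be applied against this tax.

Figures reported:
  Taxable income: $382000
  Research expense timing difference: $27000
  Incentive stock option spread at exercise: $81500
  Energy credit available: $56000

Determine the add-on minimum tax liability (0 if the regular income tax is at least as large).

$60240

Regular income tax:
  $29000 × 11% = $3190
  $353000 × 17% = $60010
  → $63200
  Less energy credit $56000 → $7200

Minimum tax:
  Adjusted income: $382000 + $27000 + $81500 = $490500
  Less exemption $69000 → base $421500
  $421500 × 16% = $67440

Excess of minimum tax over regular income tax: $67440 − $7200 = $60240.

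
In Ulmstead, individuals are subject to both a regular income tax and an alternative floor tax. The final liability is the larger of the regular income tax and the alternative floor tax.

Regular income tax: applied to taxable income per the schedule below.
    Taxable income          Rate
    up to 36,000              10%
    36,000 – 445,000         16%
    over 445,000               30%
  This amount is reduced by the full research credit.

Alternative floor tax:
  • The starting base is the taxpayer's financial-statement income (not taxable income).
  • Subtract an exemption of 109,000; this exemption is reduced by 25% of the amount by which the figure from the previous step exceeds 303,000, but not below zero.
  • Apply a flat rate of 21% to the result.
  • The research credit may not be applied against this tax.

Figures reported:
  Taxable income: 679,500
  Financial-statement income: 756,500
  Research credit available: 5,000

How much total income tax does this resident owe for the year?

158,865

Regular income tax:
  36,000 × 10% = 3,600
  409,000 × 16% = 65,440
  234,500 × 30% = 70,350
  → 139,390
  Less research credit 5,000 → 134,390

Alternative floor tax:
  Base (financial-statement income): 756,500
  Exemption: 25% × (756,500 − 303,000) = 113,375 ≥ 109,000, so the exemption is fully phased out
  Base: 756,500 − 0 = 756,500
  756,500 × 21% = 158,865

158,865 > 134,390, so the alternative floor tax is the binding amount.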